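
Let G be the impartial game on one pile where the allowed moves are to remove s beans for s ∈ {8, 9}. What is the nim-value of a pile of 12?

Compute g(0), g(1), … for moves {8, 9}:
k:     0  1  2  3  4  5  6  7  8  9 10 11 12
g(k):  0  0  0  0  0  0  0  0  1  1  1  1  1
So g(12) = 1.

1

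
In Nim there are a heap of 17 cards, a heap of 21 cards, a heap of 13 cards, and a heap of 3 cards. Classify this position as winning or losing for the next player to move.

Nim-sum: 17 ^ 21 ^ 13 ^ 3 = 10.
The nim-sum is 10 ≠ 0, so this is an N-position: the player to move can win.

Winning position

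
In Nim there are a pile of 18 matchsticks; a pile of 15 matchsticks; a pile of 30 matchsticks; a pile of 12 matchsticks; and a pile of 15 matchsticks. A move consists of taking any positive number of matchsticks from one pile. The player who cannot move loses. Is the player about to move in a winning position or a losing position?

Nim-sum: 18 XOR 15 XOR 30 XOR 12 XOR 15 = 0.
The nim-sum is 0, so this is a P-position: the player to move is in a losing position under optimal play.

Losing position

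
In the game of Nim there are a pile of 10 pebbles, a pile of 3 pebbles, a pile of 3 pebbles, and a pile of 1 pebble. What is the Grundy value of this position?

In binary:
  1010  (10)
  0011  (3)
  0011  (3)
  0001  (1)
  ----
  1011  (11)

11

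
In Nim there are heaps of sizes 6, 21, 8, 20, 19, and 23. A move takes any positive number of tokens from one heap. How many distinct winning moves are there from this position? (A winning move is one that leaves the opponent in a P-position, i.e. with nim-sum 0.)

1

Compute the nim-sum pairwise:
6 XOR 21 = 19
19 XOR 8 = 27
27 XOR 20 = 15
15 XOR 19 = 28
28 XOR 23 = 11
The overall nim-sum is X = 11. A heap of size p has a winning move iff p XOR X < p (reduce it to p XOR X).
  6: 6 XOR 11 = 13 ≥ 6 — no move.
  21: 21 XOR 11 = 30 ≥ 21 — no move.
  8: 8 XOR 11 = 3 < 8 — winning move (to 3).
  20: 20 XOR 11 = 31 ≥ 20 — no move.
  19: 19 XOR 11 = 24 ≥ 19 — no move.
  23: 23 XOR 11 = 28 ≥ 23 — no move.
That gives 1 winning move.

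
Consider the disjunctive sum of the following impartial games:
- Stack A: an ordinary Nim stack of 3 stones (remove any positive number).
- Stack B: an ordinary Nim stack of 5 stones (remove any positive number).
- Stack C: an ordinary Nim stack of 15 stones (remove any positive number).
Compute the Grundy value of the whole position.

9

Stack A is a plain Nim stack of size 3, so its Grundy value is 3.
Stack B is a plain Nim stack of size 5, so its Grundy value is 5.
Stack C is a plain Nim stack of size 15, so its Grundy value is 15.
The value of a disjunctive sum is the nim-sum of the parts.
Combined value = 3 ⊕ 5 ⊕ 15 = 9.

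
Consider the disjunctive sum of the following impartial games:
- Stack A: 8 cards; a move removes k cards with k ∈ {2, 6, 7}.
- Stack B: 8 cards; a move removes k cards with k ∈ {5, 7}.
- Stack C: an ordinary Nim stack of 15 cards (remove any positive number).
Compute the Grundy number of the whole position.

12

For stack A, compute g(0), g(1), … with moves {2, 6, 7}:
g(0) = mex{} = 0
g(1) = mex{} = 0
g(2) = mex{0} = 1
g(3) = mex{0} = 1
g(4) = mex{1} = 0
g(5) = mex{1} = 0
g(6) = mex{0} = 1
g(7) = mex{0} = 1
g(8) = mex{0,1} = 2
So g(8) = 2.
Build the Grundy sequence for stack B with g(k) = mex{g(k−s) : s ∈ {5, 7}, s ≤ k}:
g(0) = mex{} = 0
g(1) = mex{} = 0
g(2) = mex{} = 0
g(3) = mex{} = 0
g(4) = mex{} = 0
g(5) = mex{0} = 1
g(6) = mex{0} = 1
g(7) = mex{0} = 1
g(8) = mex{0} = 1
So g(8) = 1.
Stack C is a plain Nim stack of size 15, so its Grundy value is 15.
The value of a disjunctive sum is the nim-sum of the parts.
Combined value = 2 ⊕ 1 ⊕ 15 = 12.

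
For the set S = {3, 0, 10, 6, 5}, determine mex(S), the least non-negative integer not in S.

1

0 is in the set but 1 is not, so the mex is 1.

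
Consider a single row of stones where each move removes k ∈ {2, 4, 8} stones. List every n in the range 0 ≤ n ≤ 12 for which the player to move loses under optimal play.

Compute g(0), g(1), … for moves {2, 4, 8}:
k:     0  1  2  3  4  5  6  7  8  9 10 11 12
g(k):  0  0  1  1  2  2  0  0  1  1  2  2  0
The P-positions (g = 0) in 0..12 are 0, 1, 6, 7, 12.

0, 1, 6, 7, 12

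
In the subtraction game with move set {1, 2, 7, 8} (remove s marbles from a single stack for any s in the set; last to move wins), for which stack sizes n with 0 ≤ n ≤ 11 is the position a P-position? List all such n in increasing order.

0, 3, 6, 9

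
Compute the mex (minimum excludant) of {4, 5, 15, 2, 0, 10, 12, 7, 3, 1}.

The values 0, 1, 2, 3, 4, 5 are all present; 6 is the first non-negative integer missing from the set.

6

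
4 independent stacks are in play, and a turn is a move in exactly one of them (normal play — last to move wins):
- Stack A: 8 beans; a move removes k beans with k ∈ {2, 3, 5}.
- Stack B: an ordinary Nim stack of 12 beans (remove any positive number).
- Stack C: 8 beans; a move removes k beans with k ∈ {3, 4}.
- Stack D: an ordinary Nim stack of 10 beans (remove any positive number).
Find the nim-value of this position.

6

Grundy values for stack A (subtraction set {2, 3, 5}):
g(0) = mex{} = 0
g(1) = mex{} = 0
g(2) = mex{0} = 1
g(3) = mex{0} = 1
g(4) = mex{0,1} = 2
g(5) = mex{0,1} = 2
g(6) = mex{0,1,2} = 3
g(7) = mex{1,2} = 0
g(8) = mex{1,2,3} = 0
So g(8) = 0.
Stack B is a plain Nim stack of size 12, so its Grundy value is 12.
Grundy values for stack C (subtraction set {3, 4}):
k:     0  1  2  3  4  5  6  7  8
g(k):  0  0  0  1  1  1  2  0  0
So g(8) = 0.
Stack D is a plain Nim stack of size 10, so its Grundy value is 10.
The value of a disjunctive sum is the nim-sum of the parts.
Combined value = 0 ⊕ 12 ⊕ 0 ⊕ 10 = 6.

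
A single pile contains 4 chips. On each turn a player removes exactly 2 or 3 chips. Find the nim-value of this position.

Compute g(0), g(1), … for moves {2, 3}:
k:     0  1  2  3  4
g(k):  0  0  1  1  2
So g(4) = 2.

2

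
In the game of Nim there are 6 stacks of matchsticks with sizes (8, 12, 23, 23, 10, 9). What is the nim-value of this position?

Compute the nim-sum pairwise:
8 ^ 12 = 4
4 ^ 23 = 19
19 ^ 23 = 4
4 ^ 10 = 14
14 ^ 9 = 7

7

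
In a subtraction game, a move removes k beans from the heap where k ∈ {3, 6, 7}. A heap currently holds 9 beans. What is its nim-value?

3

Grundy values for subtraction set {3, 6, 7}:
g(0) = mex{} = 0
g(1) = mex{} = 0
g(2) = mex{} = 0
g(3) = mex{0} = 1
g(4) = mex{0} = 1
g(5) = mex{0} = 1
g(6) = mex{0,1} = 2
g(7) = mex{0,1} = 2
g(8) = mex{0,1} = 2
g(9) = mex{0,1,2} = 3
So g(9) = 3.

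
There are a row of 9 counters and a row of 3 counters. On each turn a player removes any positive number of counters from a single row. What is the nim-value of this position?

10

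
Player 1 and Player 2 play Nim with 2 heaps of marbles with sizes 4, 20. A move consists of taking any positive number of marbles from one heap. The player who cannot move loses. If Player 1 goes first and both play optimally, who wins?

Player 1 wins

Compute the nim-sum pairwise:
4 ^ 20 = 16
The nim-sum is 16 ≠ 0, so this is an N-position: the player to move can win; Player 1 has a winning move.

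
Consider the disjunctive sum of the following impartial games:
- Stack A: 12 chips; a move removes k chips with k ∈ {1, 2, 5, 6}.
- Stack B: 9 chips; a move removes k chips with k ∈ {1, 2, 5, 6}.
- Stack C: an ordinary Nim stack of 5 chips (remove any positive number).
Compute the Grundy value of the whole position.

5

Build the Grundy sequence for stack A with g(k) = mex{g(k−s) : s ∈ {1, 2, 5, 6}, s ≤ k}:
g(0) = mex{} = 0
g(1) = mex{0} = 1
g(2) = mex{0,1} = 2
g(3) = mex{1,2} = 0
g(4) = mex{0,2} = 1
g(5) = mex{0,1} = 2
g(6) = mex{0,1,2} = 3
g(7) = mex{1,2,3} = 0
g(8) = mex{0,2,3} = 1
g(9) = mex{0,1} = 2
g(10) = mex{1,2} = 0
g(11) = mex{0,2,3} = 1
g(12) = mex{0,1,3} = 2
So g(12) = 2.
Grundy values for stack B (subtraction set {1, 2, 5, 6}):
g(0) = mex{} = 0
g(1) = mex{0} = 1
g(2) = mex{0,1} = 2
g(3) = mex{1,2} = 0
g(4) = mex{0,2} = 1
g(5) = mex{0,1} = 2
g(6) = mex{0,1,2} = 3
g(7) = mex{1,2,3} = 0
g(8) = mex{0,2,3} = 1
g(9) = mex{0,1} = 2
So g(9) = 2.
Stack C is a plain Nim stack of size 5, so its Grundy value is 5.
The value of a disjunctive sum is the nim-sum of the parts.
Combined value = 2 ⊕ 2 ⊕ 5 = 5.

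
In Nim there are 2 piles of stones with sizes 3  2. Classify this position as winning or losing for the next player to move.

Winning position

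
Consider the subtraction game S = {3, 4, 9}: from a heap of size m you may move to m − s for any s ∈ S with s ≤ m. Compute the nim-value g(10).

Compute g(0), g(1), … for moves {3, 4, 9}:
k:     0  1  2  3  4  5  6  7  8  9 10
g(k):  0  0  0  1  1  1  2  0  0  3  1
So g(10) = 1.

1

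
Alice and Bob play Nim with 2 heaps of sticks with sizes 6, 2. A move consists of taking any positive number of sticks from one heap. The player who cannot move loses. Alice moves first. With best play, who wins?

Alice wins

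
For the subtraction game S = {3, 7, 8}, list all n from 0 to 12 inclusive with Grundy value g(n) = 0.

Compute g(0), g(1), … for moves {3, 7, 8}:
k:     0  1  2  3  4  5  6  7  8  9 10 11 12
g(k):  0  0  0  1  1  1  0  2  2  1  3  0  0
The P-positions (g = 0) in 0..12 are 0, 1, 2, 6, 11, 12.

0, 1, 2, 6, 11, 12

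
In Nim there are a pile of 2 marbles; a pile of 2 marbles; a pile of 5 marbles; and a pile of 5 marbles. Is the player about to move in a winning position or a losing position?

Losing position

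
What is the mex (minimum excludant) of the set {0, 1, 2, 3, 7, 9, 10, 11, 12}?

4

The values 0, 1, 2, 3 are all present; 4 is the first non-negative integer missing from the set.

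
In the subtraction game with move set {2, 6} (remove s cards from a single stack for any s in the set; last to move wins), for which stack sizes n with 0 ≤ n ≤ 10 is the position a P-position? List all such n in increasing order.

Grundy values for subtraction set {2, 6}:
k:     0  1  2  3  4  5  6  7  8  9 10
g(k):  0  0  1  1  0  0  1  1  0  0  1
The P-positions (g = 0) in 0..10 are 0, 1, 4, 5, 8, 9.

0, 1, 4, 5, 8, 9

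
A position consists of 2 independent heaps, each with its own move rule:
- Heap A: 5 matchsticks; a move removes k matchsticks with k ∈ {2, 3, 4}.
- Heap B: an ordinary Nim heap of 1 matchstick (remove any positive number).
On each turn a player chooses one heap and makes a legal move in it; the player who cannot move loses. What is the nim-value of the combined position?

3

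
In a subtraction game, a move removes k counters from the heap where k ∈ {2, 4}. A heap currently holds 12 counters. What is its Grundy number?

0

Grundy values for subtraction set {2, 4}:
g(0) = mex{} = 0
g(1) = mex{} = 0
g(2) = mex{0} = 1
g(3) = mex{0} = 1
g(4) = mex{0,1} = 2
g(5) = mex{0,1} = 2
g(6) = mex{1,2} = 0
g(7) = mex{1,2} = 0
g(8) = mex{0,2} = 1
g(9) = mex{0,2} = 1
g(10) = mex{0,1} = 2
g(11) = mex{0,1} = 2
g(12) = mex{1,2} = 0
So g(12) = 0.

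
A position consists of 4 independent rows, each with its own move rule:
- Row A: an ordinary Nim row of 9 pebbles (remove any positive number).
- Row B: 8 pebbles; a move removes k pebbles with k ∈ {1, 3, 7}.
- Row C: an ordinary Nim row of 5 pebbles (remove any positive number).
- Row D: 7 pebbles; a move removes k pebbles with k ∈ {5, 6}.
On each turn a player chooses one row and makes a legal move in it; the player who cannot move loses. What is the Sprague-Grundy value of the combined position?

13

Row A is a plain Nim row of size 9, so its Grundy value is 9.
For row B, compute g(0), g(1), … with moves {1, 3, 7}:
g(0) = mex{} = 0
g(1) = mex{0} = 1
g(2) = mex{1} = 0
g(3) = mex{0} = 1
g(4) = mex{1} = 0
g(5) = mex{0} = 1
g(6) = mex{1} = 0
g(7) = mex{0} = 1
g(8) = mex{1} = 0
So g(8) = 0.
Row C is a plain Nim row of size 5, so its Grundy value is 5.
Grundy values for row D (subtraction set {5, 6}):
k:     0  1  2  3  4  5  6  7
g(k):  0  0  0  0  0  1  1  1
So g(7) = 1.
The value of a disjunctive sum is the nim-sum of the parts.
Combined value = 9 ⊕ 0 ⊕ 5 ⊕ 1 = 13.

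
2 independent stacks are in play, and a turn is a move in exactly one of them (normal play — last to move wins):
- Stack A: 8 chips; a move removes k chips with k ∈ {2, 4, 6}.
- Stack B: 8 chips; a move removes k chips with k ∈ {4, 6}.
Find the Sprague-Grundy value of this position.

2

For stack A, compute g(0), g(1), … with moves {2, 4, 6}:
k:     0  1  2  3  4  5  6  7  8
g(k):  0  0  1  1  2  2  3  3  0
So g(8) = 0.
Build the Grundy sequence for stack B with g(k) = mex{g(k−s) : s ∈ {4, 6}, s ≤ k}:
k:     0  1  2  3  4  5  6  7  8
g(k):  0  0  0  0  1  1  1  1  2
So g(8) = 2.
The value of a disjunctive sum is the nim-sum of the parts.
Combined value = 0 ⊕ 2 = 2.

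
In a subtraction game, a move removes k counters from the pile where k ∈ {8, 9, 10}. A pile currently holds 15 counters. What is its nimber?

1

Compute g(0), g(1), … for moves {8, 9, 10}:
k:     0  1  2  3  4  5  6  7  8  9 10 11 12 13 14 15
g(k):  0  0  0  0  0  0  0  0  1  1  1  1  1  1  1  1
So g(15) = 1.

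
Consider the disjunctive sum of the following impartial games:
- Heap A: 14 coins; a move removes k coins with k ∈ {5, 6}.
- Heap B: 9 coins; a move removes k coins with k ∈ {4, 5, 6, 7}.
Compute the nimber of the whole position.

2

Grundy values for heap A (subtraction set {5, 6}):
g(0) = mex{} = 0
g(1) = mex{} = 0
g(2) = mex{} = 0
g(3) = mex{} = 0
g(4) = mex{} = 0
g(5) = mex{0} = 1
g(6) = mex{0} = 1
g(7) = mex{0} = 1
g(8) = mex{0} = 1
g(9) = mex{0} = 1
g(10) = mex{0,1} = 2
g(11) = mex{1} = 0
g(12) = mex{1} = 0
g(13) = mex{1} = 0
g(14) = mex{1} = 0
So g(14) = 0.
Build the Grundy sequence for heap B with g(k) = mex{g(k−s) : s ∈ {4, 5, 6, 7}, s ≤ k}:
g(0) = mex{} = 0
g(1) = mex{} = 0
g(2) = mex{} = 0
g(3) = mex{} = 0
g(4) = mex{0} = 1
g(5) = mex{0} = 1
g(6) = mex{0} = 1
g(7) = mex{0} = 1
g(8) = mex{0,1} = 2
g(9) = mex{0,1} = 2
So g(9) = 2.
The value of a disjunctive sum is the nim-sum of the parts.
Combined value = 0 ⊕ 2 = 2.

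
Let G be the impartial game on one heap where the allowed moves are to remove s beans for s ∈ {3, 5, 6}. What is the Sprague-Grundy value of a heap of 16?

2

Compute g(0), g(1), … for moves {3, 5, 6}:
k:     0  1  2  3  4  5  6  7  8  9 10 11 12 13 14 15 16
g(k):  0  0  0  1  1  1  2  2  2  0  0  0  1  1  1  2  2
So g(16) = 2.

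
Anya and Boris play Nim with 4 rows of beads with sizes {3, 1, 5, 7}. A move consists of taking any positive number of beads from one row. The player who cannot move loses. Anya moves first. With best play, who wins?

Boris wins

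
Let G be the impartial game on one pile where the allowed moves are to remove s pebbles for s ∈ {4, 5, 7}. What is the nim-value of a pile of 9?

2

Grundy values for subtraction set {4, 5, 7}:
g(0) = mex{} = 0
g(1) = mex{} = 0
g(2) = mex{} = 0
g(3) = mex{} = 0
g(4) = mex{0} = 1
g(5) = mex{0} = 1
g(6) = mex{0} = 1
g(7) = mex{0} = 1
g(8) = mex{0,1} = 2
g(9) = mex{0,1} = 2
So g(9) = 2.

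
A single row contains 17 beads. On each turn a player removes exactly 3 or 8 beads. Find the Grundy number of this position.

0

Build the Grundy sequence with g(k) = mex{g(k−s) : s ∈ {3, 8}, s ≤ k}:
k:     0  1  2  3  4  5  6  7  8  9 10 11 12 13 14 15 16 17
g(k):  0  0  0  1  1  1  0  0  2  1  1  0  0  0  1  1  1  0
So g(17) = 0.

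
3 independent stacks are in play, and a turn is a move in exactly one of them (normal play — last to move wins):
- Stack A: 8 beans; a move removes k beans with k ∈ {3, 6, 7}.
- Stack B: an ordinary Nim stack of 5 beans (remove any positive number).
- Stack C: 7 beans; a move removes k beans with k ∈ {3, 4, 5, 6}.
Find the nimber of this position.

Build the Grundy sequence for stack A with g(k) = mex{g(k−s) : s ∈ {3, 6, 7}, s ≤ k}:
k:     0  1  2  3  4  5  6  7  8
g(k):  0  0  0  1  1  1  2  2  2
So g(8) = 2.
Stack B is a plain Nim stack of size 5, so its Grundy value is 5.
Build the Grundy sequence for stack C with g(k) = mex{g(k−s) : s ∈ {3, 4, 5, 6}, s ≤ k}:
k:     0  1  2  3  4  5  6  7
g(k):  0  0  0  1  1  1  2  2
So g(7) = 2.
By the Sprague-Grundy theorem, the Grundy value of a sum of independent games is the XOR of the component values.
Combined value = 2 XOR 5 XOR 2 = 5.

5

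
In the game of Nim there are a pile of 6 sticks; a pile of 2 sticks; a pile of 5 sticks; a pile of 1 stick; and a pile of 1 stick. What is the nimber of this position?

1

Nim-sum: 6 XOR 2 XOR 5 XOR 1 XOR 1 = 1.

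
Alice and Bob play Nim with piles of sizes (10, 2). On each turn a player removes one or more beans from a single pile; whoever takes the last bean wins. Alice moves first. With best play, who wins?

Alice wins

Compute the nim-sum pairwise:
10 ⊕ 2 = 8
The nim-sum is 8 ≠ 0, so this is an N-position: the player to move can win; Alice has a winning move.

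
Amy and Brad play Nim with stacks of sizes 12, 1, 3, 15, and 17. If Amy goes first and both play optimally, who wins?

Nim-sum: 12 ^ 1 ^ 3 ^ 15 ^ 17 = 16.
The nim-sum is 16 ≠ 0, so this is an N-position: the player to move can win; Amy has a winning move.

Amy wins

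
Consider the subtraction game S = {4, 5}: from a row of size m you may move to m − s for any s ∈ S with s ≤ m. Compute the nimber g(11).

Grundy values for subtraction set {4, 5}:
g(0) = mex{} = 0
g(1) = mex{} = 0
g(2) = mex{} = 0
g(3) = mex{} = 0
g(4) = mex{0} = 1
g(5) = mex{0} = 1
g(6) = mex{0} = 1
g(7) = mex{0} = 1
g(8) = mex{0,1} = 2
g(9) = mex{1} = 0
g(10) = mex{1} = 0
g(11) = mex{1} = 0
So g(11) = 0.

0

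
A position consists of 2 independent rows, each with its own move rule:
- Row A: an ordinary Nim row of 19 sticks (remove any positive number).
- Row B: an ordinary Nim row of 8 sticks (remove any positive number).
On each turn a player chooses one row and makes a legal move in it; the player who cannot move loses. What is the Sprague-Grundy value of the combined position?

Row A is a plain Nim row of size 19, so its Grundy value is 19.
Row B is a plain Nim row of size 8, so its Grundy value is 8.
The value of a disjunctive sum is the nim-sum of the parts.
Combined value = 19 ⊕ 8 = 27.

27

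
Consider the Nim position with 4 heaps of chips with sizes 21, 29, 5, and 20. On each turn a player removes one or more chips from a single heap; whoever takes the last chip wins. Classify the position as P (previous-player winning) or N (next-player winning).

Write each in binary and XOR column by column:
  10101  (21)
  11101  (29)
  00101  (5)
  10100  (20)
  -----
  11001  (25)
The nim-sum is 25 ≠ 0, so this is an N-position: the player to move can win.

N-position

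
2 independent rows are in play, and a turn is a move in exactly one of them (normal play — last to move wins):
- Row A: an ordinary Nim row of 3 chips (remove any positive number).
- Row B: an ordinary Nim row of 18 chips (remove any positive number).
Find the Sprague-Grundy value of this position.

17

Row A is a plain Nim row of size 3, so its Grundy value is 3.
Row B is a plain Nim row of size 18, so its Grundy value is 18.
The value of a disjunctive sum is the nim-sum of the parts.
Combined value = 3 ⊕ 18 = 17.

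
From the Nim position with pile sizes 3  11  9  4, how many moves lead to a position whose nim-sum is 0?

1

Compute the nim-sum pairwise:
3 ⊕ 11 = 8
8 ⊕ 9 = 1
1 ⊕ 4 = 5
The overall nim-sum is X = 5. A pile of size p has a winning move iff p XOR X < p (reduce it to p XOR X).
  3: 3 XOR 5 = 6 ≥ 3 — no move.
  11: 11 XOR 5 = 14 ≥ 11 — no move.
  9: 9 XOR 5 = 12 ≥ 9 — no move.
  4: 4 XOR 5 = 1 < 4 — winning move (to 1).
That gives 1 winning move.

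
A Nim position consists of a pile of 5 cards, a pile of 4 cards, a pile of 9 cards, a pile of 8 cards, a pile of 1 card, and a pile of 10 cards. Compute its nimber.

11

Bitwise XOR of the heap sizes:
  0101  (5)
  0100  (4)
  1001  (9)
  1000  (8)
  0001  (1)
  1010  (10)
  ----
  1011  (11)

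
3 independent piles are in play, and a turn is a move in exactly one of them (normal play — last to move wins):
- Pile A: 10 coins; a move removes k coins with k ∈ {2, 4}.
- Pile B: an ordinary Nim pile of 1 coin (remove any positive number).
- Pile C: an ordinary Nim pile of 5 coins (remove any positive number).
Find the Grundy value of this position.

6

For pile A, compute g(0), g(1), … with moves {2, 4}:
k:     0  1  2  3  4  5  6  7  8  9 10
g(k):  0  0  1  1  2  2  0  0  1  1  2
So g(10) = 2.
Pile B is a plain Nim pile of size 1, so its Grundy value is 1.
Pile C is a plain Nim pile of size 5, so its Grundy value is 5.
The value of a disjunctive sum is the nim-sum of the parts.
Combined value = 2 ⊕ 1 ⊕ 5 = 6.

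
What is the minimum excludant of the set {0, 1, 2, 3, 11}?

4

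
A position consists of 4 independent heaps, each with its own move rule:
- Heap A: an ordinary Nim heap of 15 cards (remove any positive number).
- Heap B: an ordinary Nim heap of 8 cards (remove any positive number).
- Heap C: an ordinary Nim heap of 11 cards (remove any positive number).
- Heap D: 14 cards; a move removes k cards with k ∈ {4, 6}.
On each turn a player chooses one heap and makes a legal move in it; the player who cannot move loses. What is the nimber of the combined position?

13

Heap A is a plain Nim heap of size 15, so its Grundy value is 15.
Heap B is a plain Nim heap of size 8, so its Grundy value is 8.
Heap C is a plain Nim heap of size 11, so its Grundy value is 11.
For heap D, compute g(0), g(1), … with moves {4, 6}:
g(0) = mex{} = 0
g(1) = mex{} = 0
g(2) = mex{} = 0
g(3) = mex{} = 0
g(4) = mex{0} = 1
g(5) = mex{0} = 1
g(6) = mex{0} = 1
g(7) = mex{0} = 1
g(8) = mex{0,1} = 2
g(9) = mex{0,1} = 2
g(10) = mex{1} = 0
g(11) = mex{1} = 0
g(12) = mex{1,2} = 0
g(13) = mex{1,2} = 0
g(14) = mex{0,2} = 1
So g(14) = 1.
By the Sprague-Grundy theorem, the Grundy value of a sum of independent games is the XOR of the component values.
Combined value = 15 ⊕ 8 ⊕ 11 ⊕ 1 = 13.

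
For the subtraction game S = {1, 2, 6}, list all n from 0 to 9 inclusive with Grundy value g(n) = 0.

Build the Grundy sequence with g(k) = mex{g(k−s) : s ∈ {1, 2, 6}, s ≤ k}:
g(0) = mex{} = 0
g(1) = mex{0} = 1
g(2) = mex{0,1} = 2
g(3) = mex{1,2} = 0
g(4) = mex{0,2} = 1
g(5) = mex{0,1} = 2
g(6) = mex{0,1,2} = 3
g(7) = mex{1,2,3} = 0
g(8) = mex{0,2,3} = 1
g(9) = mex{0,1} = 2
The P-positions (g = 0) in 0..9 are 0, 3, 7.

0, 3, 7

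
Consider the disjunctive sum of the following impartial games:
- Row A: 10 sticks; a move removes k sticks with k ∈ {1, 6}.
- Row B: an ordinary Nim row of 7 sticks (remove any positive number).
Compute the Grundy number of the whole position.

Grundy values for row A (subtraction set {1, 6}):
k:     0  1  2  3  4  5  6  7  8  9 10
g(k):  0  1  0  1  0  1  2  0  1  0  1
So g(10) = 1.
Row B is a plain Nim row of size 7, so its Grundy value is 7.
By the Sprague-Grundy theorem, the Grundy value of a sum of independent games is the XOR of the component values.
Combined value = 1 ⊕ 7 = 6.

6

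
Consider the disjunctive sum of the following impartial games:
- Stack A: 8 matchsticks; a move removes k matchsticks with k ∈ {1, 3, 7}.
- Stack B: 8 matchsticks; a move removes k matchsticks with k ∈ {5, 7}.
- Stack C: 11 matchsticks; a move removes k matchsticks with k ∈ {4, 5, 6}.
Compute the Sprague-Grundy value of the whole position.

For stack A, compute g(0), g(1), … with moves {1, 3, 7}:
g(0) = mex{} = 0
g(1) = mex{0} = 1
g(2) = mex{1} = 0
g(3) = mex{0} = 1
g(4) = mex{1} = 0
g(5) = mex{0} = 1
g(6) = mex{1} = 0
g(7) = mex{0} = 1
g(8) = mex{1} = 0
So g(8) = 0.
Grundy values for stack B (subtraction set {5, 7}):
k:     0  1  2  3  4  5  6  7  8
g(k):  0  0  0  0  0  1  1  1  1
So g(8) = 1.
Build the Grundy sequence for stack C with g(k) = mex{g(k−s) : s ∈ {4, 5, 6}, s ≤ k}:
k:     0  1  2  3  4  5  6  7  8  9 10 11
g(k):  0  0  0  0  1  1  1  1  2  2  0  0
So g(11) = 0.
By the Sprague-Grundy theorem, the Grundy value of a sum of independent games is the XOR of the component values.
Combined value = 0 ⊕ 1 ⊕ 0 = 1.

1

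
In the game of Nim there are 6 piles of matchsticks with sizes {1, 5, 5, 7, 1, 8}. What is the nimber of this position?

Compute the nim-sum pairwise:
1 XOR 5 = 4
4 XOR 5 = 1
1 XOR 7 = 6
6 XOR 1 = 7
7 XOR 8 = 15

15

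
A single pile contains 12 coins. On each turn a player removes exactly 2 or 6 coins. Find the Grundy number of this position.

Grundy values for subtraction set {2, 6}:
g(0) = mex{} = 0
g(1) = mex{} = 0
g(2) = mex{0} = 1
g(3) = mex{0} = 1
g(4) = mex{1} = 0
g(5) = mex{1} = 0
g(6) = mex{0} = 1
g(7) = mex{0} = 1
g(8) = mex{1} = 0
g(9) = mex{1} = 0
g(10) = mex{0} = 1
g(11) = mex{0} = 1
g(12) = mex{1} = 0
So g(12) = 0.

0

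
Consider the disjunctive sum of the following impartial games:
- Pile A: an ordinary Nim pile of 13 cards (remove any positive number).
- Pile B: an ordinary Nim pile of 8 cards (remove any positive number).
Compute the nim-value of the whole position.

5

Pile A is a plain Nim pile of size 13, so its Grundy value is 13.
Pile B is a plain Nim pile of size 8, so its Grundy value is 8.
By the Sprague-Grundy theorem, the Grundy value of a sum of independent games is the XOR of the component values.
Combined value = 13 XOR 8 = 5.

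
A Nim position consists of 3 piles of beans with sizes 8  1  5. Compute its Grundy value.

12

Nim-sum: 8 ⊕ 1 ⊕ 5 = 12.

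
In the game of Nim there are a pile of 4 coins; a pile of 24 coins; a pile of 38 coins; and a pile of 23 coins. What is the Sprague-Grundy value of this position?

45

In binary:
  000100  (4)
  011000  (24)
  100110  (38)
  010111  (23)
  ------
  101101  (45)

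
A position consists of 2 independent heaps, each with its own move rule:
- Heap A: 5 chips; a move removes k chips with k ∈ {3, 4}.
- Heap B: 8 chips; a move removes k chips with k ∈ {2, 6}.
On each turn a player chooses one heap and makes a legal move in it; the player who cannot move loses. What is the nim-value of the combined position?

For heap A, compute g(0), g(1), … with moves {3, 4}:
g(0) = mex{} = 0
g(1) = mex{} = 0
g(2) = mex{} = 0
g(3) = mex{0} = 1
g(4) = mex{0} = 1
g(5) = mex{0} = 1
So g(5) = 1.
Build the Grundy sequence for heap B with g(k) = mex{g(k−s) : s ∈ {2, 6}, s ≤ k}:
k:     0  1  2  3  4  5  6  7  8
g(k):  0  0  1  1  0  0  1  1  0
So g(8) = 0.
By the Sprague-Grundy theorem, the Grundy value of a sum of independent games is the XOR of the component values.
Combined value = 1 XOR 0 = 1.

1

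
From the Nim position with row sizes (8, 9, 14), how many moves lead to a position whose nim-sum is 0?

Bitwise XOR of the heap sizes:
  1000  (8)
  1001  (9)
  1110  (14)
  ----
  1111  (15)
The overall nim-sum is X = 15. A row of size p has a winning move iff p XOR X < p (reduce it to p XOR X).
  8: 8 XOR 15 = 7 < 8 — winning move (to 7).
  9: 9 XOR 15 = 6 < 9 — winning move (to 6).
  14: 14 XOR 15 = 1 < 14 — winning move (to 1).
That gives 3 winning moves.

3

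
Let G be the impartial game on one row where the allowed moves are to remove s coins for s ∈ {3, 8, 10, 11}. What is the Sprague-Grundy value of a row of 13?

2

Grundy values for subtraction set {3, 8, 10, 11}:
g(0) = mex{} = 0
g(1) = mex{} = 0
g(2) = mex{} = 0
g(3) = mex{0} = 1
g(4) = mex{0} = 1
g(5) = mex{0} = 1
g(6) = mex{1} = 0
g(7) = mex{1} = 0
g(8) = mex{0,1} = 2
g(9) = mex{0} = 1
g(10) = mex{0} = 1
g(11) = mex{0,1,2} = 3
g(12) = mex{0,1} = 2
g(13) = mex{0,1} = 2
So g(13) = 2.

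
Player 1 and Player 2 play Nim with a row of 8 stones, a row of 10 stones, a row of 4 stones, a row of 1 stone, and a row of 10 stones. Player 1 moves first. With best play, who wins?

Bitwise XOR of the heap sizes:
  1000  (8)
  1010  (10)
  0100  (4)
  0001  (1)
  1010  (10)
  ----
  1101  (13)
The nim-sum is 13 ≠ 0, so this is an N-position: the player to move can win; Player 1 has a winning move.

Player 1 wins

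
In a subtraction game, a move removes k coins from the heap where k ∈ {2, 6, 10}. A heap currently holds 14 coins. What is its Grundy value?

Build the Grundy sequence with g(k) = mex{g(k−s) : s ∈ {2, 6, 10}, s ≤ k}:
g(0) = mex{} = 0
g(1) = mex{} = 0
g(2) = mex{0} = 1
g(3) = mex{0} = 1
g(4) = mex{1} = 0
g(5) = mex{1} = 0
g(6) = mex{0} = 1
g(7) = mex{0} = 1
g(8) = mex{1} = 0
g(9) = mex{1} = 0
g(10) = mex{0} = 1
g(11) = mex{0} = 1
g(12) = mex{1} = 0
g(13) = mex{1} = 0
g(14) = mex{0} = 1
So g(14) = 1.

1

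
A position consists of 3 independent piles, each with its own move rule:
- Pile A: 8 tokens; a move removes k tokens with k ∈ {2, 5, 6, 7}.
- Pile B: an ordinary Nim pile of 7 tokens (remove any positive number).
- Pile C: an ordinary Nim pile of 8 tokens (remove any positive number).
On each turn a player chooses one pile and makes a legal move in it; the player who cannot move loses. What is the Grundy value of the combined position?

Grundy values for pile A (subtraction set {2, 5, 6, 7}):
g(0) = mex{} = 0
g(1) = mex{} = 0
g(2) = mex{0} = 1
g(3) = mex{0} = 1
g(4) = mex{1} = 0
g(5) = mex{0,1} = 2
g(6) = mex{0} = 1
g(7) = mex{0,1,2} = 3
g(8) = mex{0,1} = 2
So g(8) = 2.
Pile B is a plain Nim pile of size 7, so its Grundy value is 7.
Pile C is a plain Nim pile of size 8, so its Grundy value is 8.
The value of a disjunctive sum is the nim-sum of the parts.
Combined value = 2 ⊕ 7 ⊕ 8 = 13.

13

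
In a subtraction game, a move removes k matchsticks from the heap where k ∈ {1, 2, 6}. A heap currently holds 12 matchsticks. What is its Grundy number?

2

Compute g(0), g(1), … for moves {1, 2, 6}:
g(0) = mex{} = 0
g(1) = mex{0} = 1
g(2) = mex{0,1} = 2
g(3) = mex{1,2} = 0
g(4) = mex{0,2} = 1
g(5) = mex{0,1} = 2
g(6) = mex{0,1,2} = 3
g(7) = mex{1,2,3} = 0
g(8) = mex{0,2,3} = 1
g(9) = mex{0,1} = 2
g(10) = mex{1,2} = 0
g(11) = mex{0,2} = 1
g(12) = mex{0,1,3} = 2
So g(12) = 2.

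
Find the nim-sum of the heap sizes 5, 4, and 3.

2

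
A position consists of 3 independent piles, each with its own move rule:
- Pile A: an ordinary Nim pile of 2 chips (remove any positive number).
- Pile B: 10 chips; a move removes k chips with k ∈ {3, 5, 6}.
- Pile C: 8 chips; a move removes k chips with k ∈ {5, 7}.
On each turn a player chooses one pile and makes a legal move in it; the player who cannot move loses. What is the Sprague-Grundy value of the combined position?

3

Pile A is a plain Nim pile of size 2, so its Grundy value is 2.
Grundy values for pile B (subtraction set {3, 5, 6}):
g(0) = mex{} = 0
g(1) = mex{} = 0
g(2) = mex{} = 0
g(3) = mex{0} = 1
g(4) = mex{0} = 1
g(5) = mex{0} = 1
g(6) = mex{0,1} = 2
g(7) = mex{0,1} = 2
g(8) = mex{0,1} = 2
g(9) = mex{1,2} = 0
g(10) = mex{1,2} = 0
So g(10) = 0.
Grundy values for pile C (subtraction set {5, 7}):
k:     0  1  2  3  4  5  6  7  8
g(k):  0  0  0  0  0  1  1  1  1
So g(8) = 1.
The value of a disjunctive sum is the nim-sum of the parts.
Combined value = 2 XOR 0 XOR 1 = 3.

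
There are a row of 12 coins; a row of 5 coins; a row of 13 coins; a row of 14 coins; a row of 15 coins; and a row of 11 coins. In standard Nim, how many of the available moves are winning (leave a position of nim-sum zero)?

5

Nim-sum: 12 XOR 5 XOR 13 XOR 14 XOR 15 XOR 11 = 14.
The overall nim-sum is X = 14. A row of size p has a winning move iff p XOR X < p (reduce it to p XOR X).
  12: 12 XOR 14 = 2 < 12 — winning move (to 2).
  5: 5 XOR 14 = 11 ≥ 5 — no move.
  13: 13 XOR 14 = 3 < 13 — winning move (to 3).
  14: 14 XOR 14 = 0 < 14 — winning move (to 0).
  15: 15 XOR 14 = 1 < 15 — winning move (to 1).
  11: 11 XOR 14 = 5 < 11 — winning move (to 5).
That gives 5 winning moves.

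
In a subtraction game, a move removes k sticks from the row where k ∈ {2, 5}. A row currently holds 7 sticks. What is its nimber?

Build the Grundy sequence with g(k) = mex{g(k−s) : s ∈ {2, 5}, s ≤ k}:
g(0) = mex{} = 0
g(1) = mex{} = 0
g(2) = mex{0} = 1
g(3) = mex{0} = 1
g(4) = mex{1} = 0
g(5) = mex{0,1} = 2
g(6) = mex{0} = 1
g(7) = mex{1,2} = 0
So g(7) = 0.

0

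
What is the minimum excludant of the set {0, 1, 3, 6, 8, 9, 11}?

2

The values 0, 1 are all present; 2 is the first non-negative integer missing from the set.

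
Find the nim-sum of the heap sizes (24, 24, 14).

Nim-sum: 24 ^ 24 ^ 14 = 14.

14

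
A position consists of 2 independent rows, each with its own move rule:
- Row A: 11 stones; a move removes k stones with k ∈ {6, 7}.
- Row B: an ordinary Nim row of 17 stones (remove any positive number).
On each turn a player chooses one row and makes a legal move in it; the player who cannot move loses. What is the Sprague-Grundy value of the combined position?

16

Build the Grundy sequence for row A with g(k) = mex{g(k−s) : s ∈ {6, 7}, s ≤ k}:
g(0) = mex{} = 0
g(1) = mex{} = 0
g(2) = mex{} = 0
g(3) = mex{} = 0
g(4) = mex{} = 0
g(5) = mex{} = 0
g(6) = mex{0} = 1
g(7) = mex{0} = 1
g(8) = mex{0} = 1
g(9) = mex{0} = 1
g(10) = mex{0} = 1
g(11) = mex{0} = 1
So g(11) = 1.
Row B is a plain Nim row of size 17, so its Grundy value is 17.
By the Sprague-Grundy theorem, the Grundy value of a sum of independent games is the XOR of the component values.
Combined value = 1 XOR 17 = 16.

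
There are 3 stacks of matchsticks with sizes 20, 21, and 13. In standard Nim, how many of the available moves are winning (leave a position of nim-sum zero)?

1

Compute the nim-sum pairwise:
20 ^ 21 = 1
1 ^ 13 = 12
The overall nim-sum is X = 12. A stack of size p has a winning move iff p XOR X < p (reduce it to p XOR X).
  20: 20 XOR 12 = 24 ≥ 20 — no move.
  21: 21 XOR 12 = 25 ≥ 21 — no move.
  13: 13 XOR 12 = 1 < 13 — winning move (to 1).
That gives 1 winning move.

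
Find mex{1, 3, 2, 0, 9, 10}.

4

The values 0, 1, 2, 3 are all present; 4 is the first non-negative integer missing from the set.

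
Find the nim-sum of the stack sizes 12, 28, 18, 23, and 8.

Nim-sum: 12 XOR 28 XOR 18 XOR 23 XOR 8 = 29.

29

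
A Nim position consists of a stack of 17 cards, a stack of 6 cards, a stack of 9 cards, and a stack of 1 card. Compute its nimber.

Write each in binary and XOR column by column:
  10001  (17)
  00110  (6)
  01001  (9)
  00001  (1)
  -----
  11111  (31)

31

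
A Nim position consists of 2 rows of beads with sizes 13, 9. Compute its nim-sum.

4

Write each in binary and XOR column by column:
  1101  (13)
  1001  (9)
  ----
  0100  (4)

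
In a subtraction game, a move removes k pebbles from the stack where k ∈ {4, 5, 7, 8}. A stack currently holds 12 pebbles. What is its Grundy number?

0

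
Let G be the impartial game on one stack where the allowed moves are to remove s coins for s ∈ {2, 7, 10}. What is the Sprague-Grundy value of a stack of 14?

3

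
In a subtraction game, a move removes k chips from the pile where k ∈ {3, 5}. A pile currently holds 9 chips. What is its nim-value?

0

Compute g(0), g(1), … for moves {3, 5}:
k:     0  1  2  3  4  5  6  7  8  9
g(k):  0  0  0  1  1  1  2  2  0  0
So g(9) = 0.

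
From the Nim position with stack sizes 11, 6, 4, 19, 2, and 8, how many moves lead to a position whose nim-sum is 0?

1

In binary:
  01011  (11)
  00110  (6)
  00100  (4)
  10011  (19)
  00010  (2)
  01000  (8)
  -----
  10000  (16)
The overall nim-sum is X = 16. A stack of size p has a winning move iff p XOR X < p (reduce it to p XOR X).
  11: 11 XOR 16 = 27 ≥ 11 — no move.
  6: 6 XOR 16 = 22 ≥ 6 — no move.
  4: 4 XOR 16 = 20 ≥ 4 — no move.
  19: 19 XOR 16 = 3 < 19 — winning move (to 3).
  2: 2 XOR 16 = 18 ≥ 2 — no move.
  8: 8 XOR 16 = 24 ≥ 8 — no move.
That gives 1 winning move.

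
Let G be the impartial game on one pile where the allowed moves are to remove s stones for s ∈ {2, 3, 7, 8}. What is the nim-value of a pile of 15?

0

Grundy values for subtraction set {2, 3, 7, 8}:
k:     0  1  2  3  4  5  6  7  8  9 10 11 12 13 14 15
g(k):  0  0  1  1  2  0  0  1  1  2  0  0  1  1  2  0
So g(15) = 0.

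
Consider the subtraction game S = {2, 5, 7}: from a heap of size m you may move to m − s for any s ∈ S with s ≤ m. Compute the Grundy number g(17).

Compute g(0), g(1), … for moves {2, 5, 7}:
k:     0  1  2  3  4  5  6  7  8  9 10 11 12 13 14 15 16 17
g(k):  0  0  1  1  0  2  1  3  2  2  0  3  1  0  0  1  1  2
So g(17) = 2.

2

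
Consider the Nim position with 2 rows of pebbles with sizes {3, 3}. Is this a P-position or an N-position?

P-position

Nim-sum: 3 ⊕ 3 = 0.
The nim-sum is 0, so this is a P-position: the player to move is in a losing position under optimal play.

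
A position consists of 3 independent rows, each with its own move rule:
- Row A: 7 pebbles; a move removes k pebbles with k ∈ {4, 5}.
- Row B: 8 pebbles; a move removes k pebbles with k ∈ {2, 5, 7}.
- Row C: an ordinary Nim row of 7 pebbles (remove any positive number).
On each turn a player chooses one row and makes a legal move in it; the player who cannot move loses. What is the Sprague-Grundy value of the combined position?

4

Build the Grundy sequence for row A with g(k) = mex{g(k−s) : s ∈ {4, 5}, s ≤ k}:
k:     0  1  2  3  4  5  6  7
g(k):  0  0  0  0  1  1  1  1
So g(7) = 1.
For row B, compute g(0), g(1), … with moves {2, 5, 7}:
g(0) = mex{} = 0
g(1) = mex{} = 0
g(2) = mex{0} = 1
g(3) = mex{0} = 1
g(4) = mex{1} = 0
g(5) = mex{0,1} = 2
g(6) = mex{0} = 1
g(7) = mex{0,1,2} = 3
g(8) = mex{0,1} = 2
So g(8) = 2.
Row C is a plain Nim row of size 7, so its Grundy value is 7.
By the Sprague-Grundy theorem, the Grundy value of a sum of independent games is the XOR of the component values.
Combined value = 1 XOR 2 XOR 7 = 4.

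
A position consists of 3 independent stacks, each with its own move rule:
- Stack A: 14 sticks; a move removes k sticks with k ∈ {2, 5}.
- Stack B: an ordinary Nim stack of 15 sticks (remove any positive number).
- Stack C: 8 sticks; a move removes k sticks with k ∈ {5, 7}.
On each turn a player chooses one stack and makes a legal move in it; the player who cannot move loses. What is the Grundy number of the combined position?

14

Build the Grundy sequence for stack A with g(k) = mex{g(k−s) : s ∈ {2, 5}, s ≤ k}:
g(0) = mex{} = 0
g(1) = mex{} = 0
g(2) = mex{0} = 1
g(3) = mex{0} = 1
g(4) = mex{1} = 0
g(5) = mex{0,1} = 2
g(6) = mex{0} = 1
g(7) = mex{1,2} = 0
g(8) = mex{1} = 0
g(9) = mex{0} = 1
g(10) = mex{0,2} = 1
g(11) = mex{1} = 0
g(12) = mex{0,1} = 2
g(13) = mex{0} = 1
g(14) = mex{1,2} = 0
So g(14) = 0.
Stack B is a plain Nim stack of size 15, so its Grundy value is 15.
Grundy values for stack C (subtraction set {5, 7}):
k:     0  1  2  3  4  5  6  7  8
g(k):  0  0  0  0  0  1  1  1  1
So g(8) = 1.
The value of a disjunctive sum is the nim-sum of the parts.
Combined value = 0 XOR 15 XOR 1 = 14.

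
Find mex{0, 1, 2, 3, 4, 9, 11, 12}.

5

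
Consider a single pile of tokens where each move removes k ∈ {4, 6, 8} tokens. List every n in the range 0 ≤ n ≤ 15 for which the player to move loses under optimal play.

0, 1, 2, 3, 12, 13, 14, 15

Compute g(0), g(1), … for moves {4, 6, 8}:
k:     0  1  2  3  4  5  6  7  8  9 10 11 12 13 14 15
g(k):  0  0  0  0  1  1  1  1  2  2  2  2  0  0  0  0
The P-positions (g = 0) in 0..15 are 0, 1, 2, 3, 12, 13, 14, 15.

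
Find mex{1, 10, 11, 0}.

The values 0, 1 are all present; 2 is the first non-negative integer missing from the set.

2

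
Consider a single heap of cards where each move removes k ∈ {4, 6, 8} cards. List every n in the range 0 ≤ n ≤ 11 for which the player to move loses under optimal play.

Compute g(0), g(1), … for moves {4, 6, 8}:
k:     0  1  2  3  4  5  6  7  8  9 10 11
g(k):  0  0  0  0  1  1  1  1  2  2  2  2
The P-positions (g = 0) in 0..11 are 0, 1, 2, 3.

0, 1, 2, 3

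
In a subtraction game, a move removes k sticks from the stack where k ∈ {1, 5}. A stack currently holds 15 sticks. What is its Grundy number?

1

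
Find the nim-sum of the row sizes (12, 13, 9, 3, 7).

12

Nim-sum: 12 XOR 13 XOR 9 XOR 3 XOR 7 = 12.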